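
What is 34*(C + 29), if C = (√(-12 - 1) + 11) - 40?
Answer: 34*I*√13 ≈ 122.59*I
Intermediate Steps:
C = -29 + I*√13 (C = (√(-13) + 11) - 40 = (I*√13 + 11) - 40 = (11 + I*√13) - 40 = -29 + I*√13 ≈ -29.0 + 3.6056*I)
34*(C + 29) = 34*((-29 + I*√13) + 29) = 34*(I*√13) = 34*I*√13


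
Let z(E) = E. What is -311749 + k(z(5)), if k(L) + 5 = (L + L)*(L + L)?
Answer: -311654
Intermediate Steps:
k(L) = -5 + 4*L² (k(L) = -5 + (L + L)*(L + L) = -5 + (2*L)*(2*L) = -5 + 4*L²)
-311749 + k(z(5)) = -311749 + (-5 + 4*5²) = -311749 + (-5 + 4*25) = -311749 + (-5 + 100) = -311749 + 95 = -311654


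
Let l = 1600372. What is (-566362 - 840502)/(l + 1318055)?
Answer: -1406864/2918427 ≈ -0.48206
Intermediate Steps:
(-566362 - 840502)/(l + 1318055) = (-566362 - 840502)/(1600372 + 1318055) = -1406864/2918427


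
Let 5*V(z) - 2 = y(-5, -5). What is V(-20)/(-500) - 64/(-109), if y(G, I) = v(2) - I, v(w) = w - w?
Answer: 159237/272500 ≈ 0.58436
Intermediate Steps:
v(w) = 0
y(G, I) = -I (y(G, I) = 0 - I = -I)
V(z) = 7/5 (V(z) = 2/5 + (-1*(-5))/5 = 2/5 + (1/5)*5 = 2/5 + 1 = 7/5)
V(-20)/(-500) - 64/(-109) = (7/5)/(-500) - 64/(-109) = (7/5)*(-1/500) - 64*(-1/109) = -7/2500 + 64/109 = 159237/272500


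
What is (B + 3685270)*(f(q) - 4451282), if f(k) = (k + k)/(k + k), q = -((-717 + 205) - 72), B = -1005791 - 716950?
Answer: -8735768049649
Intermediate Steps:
B = -1722741
q = 584 (q = -(-512 - 72) = -1*(-584) = 584)
f(k) = 1 (f(k) = (2*k)/((2*k)) = (2*k)*(1/(2*k)) = 1)
(B + 3685270)*(f(q) - 4451282) = (-1722741 + 3685270)*(1 - 4451282) = 1962529*(-4451281) = -8735768049649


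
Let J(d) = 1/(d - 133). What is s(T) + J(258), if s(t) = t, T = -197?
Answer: -24624/125 ≈ -196.99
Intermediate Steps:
J(d) = 1/(-133 + d)
s(T) + J(258) = -197 + 1/(-133 + 258) = -197 + 1/125 = -24624/125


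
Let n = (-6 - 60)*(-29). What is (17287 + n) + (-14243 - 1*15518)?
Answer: -10560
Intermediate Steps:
n = 1914 (n = -66*(-29) = 1914)
(17287 + n) + (-14243 - 1*15518) = (17287 + 1914) + (-14243 - 1*15518) = 19201 + (-14243 - 15518) = 19201 - 29761 = -10560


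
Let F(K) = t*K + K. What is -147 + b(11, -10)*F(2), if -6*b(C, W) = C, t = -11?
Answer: -331/3 ≈ -110.33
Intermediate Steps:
b(C, W) = -C/6
F(K) = -10*K (F(K) = -11*K + K = -10*K)
-147 + b(11, -10)*F(2) = -147 + (-⅙*11)*(-10*2) = -147 - 11/6*(-20) = -147 + 110/3 = -331/3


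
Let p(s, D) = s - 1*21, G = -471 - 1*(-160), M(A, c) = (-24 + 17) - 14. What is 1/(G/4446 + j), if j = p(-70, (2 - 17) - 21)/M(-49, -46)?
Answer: 4446/18955 ≈ 0.23456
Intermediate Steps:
M(A, c) = -21 (M(A, c) = -7 - 14 = -21)
G = -311 (G = -471 + 160 = -311)
p(s, D) = -21 + s (p(s, D) = s - 21 = -21 + s)
j = 13/3 (j = (-21 - 70)/(-21) = -91*(-1/21) = 13/3 ≈ 4.3333)
1/(G/4446 + j) = 1/(-311/4446 + 13/3) = 1/(18955/4446) = 4446/18955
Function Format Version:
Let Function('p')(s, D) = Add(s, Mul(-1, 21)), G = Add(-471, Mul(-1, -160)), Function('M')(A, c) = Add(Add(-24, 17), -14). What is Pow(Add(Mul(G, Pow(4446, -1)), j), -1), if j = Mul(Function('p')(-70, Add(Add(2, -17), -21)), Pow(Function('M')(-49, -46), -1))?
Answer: Rational(4446, 18955) ≈ 0.23456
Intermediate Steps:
Function('M')(A, c) = -21 (Function('M')(A, c) = Add(-7, -14) = -21)
G = -311 (G = Add(-471, 160) = -311)
Function('p')(s, D) = Add(-21, s) (Function('p')(s, D) = Add(s, -21) = Add(-21, s))
j = Rational(13, 3) (j = Mul(Add(-21, -70), Pow(-21, -1)) = Mul(-91, Rational(-1, 21)) = Rational(13, 3) ≈ 4.3333)
Pow(Add(Mul(G, Pow(4446, -1)), j), -1) = Pow(Add(Mul(-311, Pow(4446, -1)), Rational(13, 3)), -1) = Pow(Add(Mul(-311, Rational(1, 4446)), Rational(13, 3)), -1) = Pow(Add(Rational(-311, 4446), Rational(13, 3)), -1) = Pow(Rational(18955, 4446), -1) = Rational(4446, 18955)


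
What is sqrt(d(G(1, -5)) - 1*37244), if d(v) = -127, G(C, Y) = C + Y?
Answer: I*sqrt(37371) ≈ 193.32*I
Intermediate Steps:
sqrt(d(G(1, -5)) - 1*37244) = sqrt(-127 - 1*37244) = sqrt(-127 - 37244) = sqrt(-37371) = I*sqrt(37371)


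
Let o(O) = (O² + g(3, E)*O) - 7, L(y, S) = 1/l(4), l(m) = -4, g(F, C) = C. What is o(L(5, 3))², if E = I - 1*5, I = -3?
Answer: 6241/256 ≈ 24.379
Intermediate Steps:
E = -8 (E = -3 - 1*5 = -3 - 5 = -8)
L(y, S) = -¼ (L(y, S) = 1/(-4) = -¼)
o(O) = -7 + O² - 8*O (o(O) = (O² - 8*O) - 7 = -7 + O² - 8*O)
o(L(5, 3))² = (-7 + (-¼)² - 8*(-¼))² = (-7 + 1/16 + 2)² = (-79/16)² = 6241/256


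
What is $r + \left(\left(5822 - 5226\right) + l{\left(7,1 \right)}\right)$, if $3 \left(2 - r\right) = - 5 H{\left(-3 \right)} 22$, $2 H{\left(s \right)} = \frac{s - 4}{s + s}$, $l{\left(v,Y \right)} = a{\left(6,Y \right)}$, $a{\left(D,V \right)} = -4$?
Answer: $\frac{11077}{18} \approx 615.39$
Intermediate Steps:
$l{\left(v,Y \right)} = -4$
$H{\left(s \right)} = \frac{-4 + s}{4 s}$ ($H{\left(s \right)} = \frac{\left(s - 4\right) \frac{1}{s + s}}{2} = \frac{\left(-4 + s\right) \frac{1}{2 s}}{2} = \frac{\frac{1}{2} \frac{1}{s} \left(-4 + s\right)}{2} = \frac{-4 + s}{4 s}$)
$r = \frac{421}{18}$ ($r = 2 - \frac{- 5 \frac{-4 - 3}{4 \left(-3\right)} 22}{3} = 2 - \frac{- 5 \cdot \frac{1}{4} \left(- \frac{1}{3}\right) \left(-7\right) 22}{3} = 2 - \frac{\left(-5\right) \frac{7}{12} \cdot 22}{3} = 2 - \frac{\left(- \frac{35}{12}\right) 22}{3} = 2 - - \frac{385}{18} = 2 + \frac{385}{18} = \frac{421}{18} \approx 23.389$)
$r + \left(\left(5822 - 5226\right) + l{\left(7,1 \right)}\right) = \frac{421}{18} + \left(\left(5822 - 5226\right) - 4\right) = \frac{421}{18} + \left(596 - 4\right) = \frac{421}{18} + 592 = \frac{11077}{18}$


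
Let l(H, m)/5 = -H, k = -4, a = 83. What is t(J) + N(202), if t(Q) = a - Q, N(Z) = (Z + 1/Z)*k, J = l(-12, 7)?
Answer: -79287/101 ≈ -785.02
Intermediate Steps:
l(H, m) = -5*H (l(H, m) = 5*(-H) = -5*H)
J = 60 (J = -5*(-12) = 60)
N(Z) = -4*Z - 4/Z (N(Z) = (Z + 1/Z)*(-4) = -4*Z - 4/Z)
t(Q) = 83 - Q
t(J) + N(202) = (83 - 1*60) + (-4*202 - 4/202) = (83 - 60) + (-808 - 4*1/202) = 23 + (-808 - 2/101) = 23 - 81610/101 = -79287/101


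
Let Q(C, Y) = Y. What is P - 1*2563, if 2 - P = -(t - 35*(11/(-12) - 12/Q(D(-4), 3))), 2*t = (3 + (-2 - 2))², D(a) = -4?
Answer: -28661/12 ≈ -2388.4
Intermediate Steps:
t = ½ (t = (3 + (-2 - 2))²/2 = (3 - 4)²/2 = (½)*(-1)² = (½)*1 = ½ ≈ 0.50000)
P = 2095/12 (P = 2 - (-1)*(½ - 35*(11/(-12) - 12/3)) = 2 - (-1)*(½ - 35*(11*(-1/12) - 12*⅓)) = 2 - (-1)*(½ - 35*(-11/12 - 4)) = 2 - (-1)*(½ - 35*(-59/12)) = 2 - (-1)*(½ + 2065/12) = 2 - (-1)*2071/12 = 2 - 1*(-2071/12) = 2 + 2071/12 = 2095/12 ≈ 174.58)
P - 1*2563 = 2095/12 - 1*2563 = 2095/12 - 2563 = -28661/12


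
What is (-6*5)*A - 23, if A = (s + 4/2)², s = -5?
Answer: -293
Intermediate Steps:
A = 9 (A = (-5 + 4/2)² = (-5 + 4*(½))² = (-5 + 2)² = (-3)² = 9)
(-6*5)*A - 23 = -6*5*9 - 23 = -30*9 - 23 = -270 - 23 = -293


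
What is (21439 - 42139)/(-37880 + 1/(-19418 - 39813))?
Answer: 1226081700/2243670281 ≈ 0.54646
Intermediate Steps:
(21439 - 42139)/(-37880 + 1/(-19418 - 39813)) = -20700/(-37880 + 1/(-59231)) = -20700/(-37880 - 1/59231) = -20700/(-2243670281/59231) = -20700*(-59231/2243670281) = 1226081700/2243670281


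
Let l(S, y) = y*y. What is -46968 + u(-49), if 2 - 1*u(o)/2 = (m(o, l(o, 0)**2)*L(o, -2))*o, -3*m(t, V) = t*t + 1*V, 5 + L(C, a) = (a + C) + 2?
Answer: 4188400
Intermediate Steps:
L(C, a) = -3 + C + a (L(C, a) = -5 + ((a + C) + 2) = -5 + ((C + a) + 2) = -5 + (2 + C + a) = -3 + C + a)
l(S, y) = y**2
m(t, V) = -V/3 - t**2/3 (m(t, V) = -(t*t + 1*V)/3 = -(t**2 + V)/3 = -(V + t**2)/3 = -V/3 - t**2/3)
u(o) = 4 + 2*o**3*(-5 + o)/3 (u(o) = 4 - 2*(-(0**2)**2/3 - o**2/3)*(-3 + o - 2)*o = 4 - 2*(-1/3*0**2 - o**2/3)*(-5 + o)*o = 4 - 2*(-1/3*0 - o**2/3)*(-5 + o)*o = 4 - 2*(0 - o**2/3)*(-5 + o)*o = 4 - 2*(-o**2/3)*(-5 + o)*o = 4 - 2*(-o**2*(-5 + o)/3)*o = 4 - (-2)*o**3*(-5 + o)/3 = 4 + 2*o**3*(-5 + o)/3)
-46968 + u(-49) = -46968 + (4 + (2/3)*(-49)**3*(-5 - 49)) = -46968 + (4 + (2/3)*(-117649)*(-54)) = -46968 + (4 + 4235364) = -46968 + 4235368 = 4188400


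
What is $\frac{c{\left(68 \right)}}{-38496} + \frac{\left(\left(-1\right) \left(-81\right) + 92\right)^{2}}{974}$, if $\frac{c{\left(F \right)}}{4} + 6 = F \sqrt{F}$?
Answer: $\frac{24003545}{781148} - \frac{17 \sqrt{17}}{1203} \approx 30.67$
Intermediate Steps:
$c{\left(F \right)} = -24 + 4 F^{\frac{3}{2}}$ ($c{\left(F \right)} = -24 + 4 F \sqrt{F} = -24 + 4 F^{\frac{3}{2}}$)
$\frac{c{\left(68 \right)}}{-38496} + \frac{\left(\left(-1\right) \left(-81\right) + 92\right)^{2}}{974} = \frac{-24 + 4 \cdot 68^{\frac{3}{2}}}{-38496} + \frac{\left(\left(-1\right) \left(-81\right) + 92\right)^{2}}{974} = \left(-24 + 4 \cdot 136 \sqrt{17}\right) \left(- \frac{1}{38496}\right) + \left(81 + 92\right)^{2} \cdot \frac{1}{974} = \left(-24 + 544 \sqrt{17}\right) \left(- \frac{1}{38496}\right) + 173^{2} \cdot \frac{1}{974} = \left(\frac{1}{1604} - \frac{17 \sqrt{17}}{1203}\right) + 29929 \cdot \frac{1}{974} = \left(\frac{1}{1604} - \frac{17 \sqrt{17}}{1203}\right) + \frac{29929}{974} = \frac{24003545}{781148} - \frac{17 \sqrt{17}}{1203}$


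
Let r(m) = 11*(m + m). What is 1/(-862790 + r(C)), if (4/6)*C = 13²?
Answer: -1/857213 ≈ -1.1666e-6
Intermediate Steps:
C = 507/2 (C = (3/2)*13² = (3/2)*169 = 507/2 ≈ 253.50)
r(m) = 22*m (r(m) = 11*(2*m) = 22*m)
1/(-862790 + r(C)) = 1/(-862790 + 22*(507/2)) = 1/(-862790 + 5577) = 1/(-857213) = -1/857213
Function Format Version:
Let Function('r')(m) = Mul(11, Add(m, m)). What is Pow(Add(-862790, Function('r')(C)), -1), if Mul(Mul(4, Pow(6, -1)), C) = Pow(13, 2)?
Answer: Rational(-1, 857213) ≈ -1.1666e-6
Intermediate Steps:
C = Rational(507, 2) (C = Mul(Rational(3, 2), Pow(13, 2)) = Mul(Rational(3, 2), 169) = Rational(507, 2) ≈ 253.50)
Function('r')(m) = Mul(22, m) (Function('r')(m) = Mul(11, Mul(2, m)) = Mul(22, m))
Pow(Add(-862790, Function('r')(C)), -1) = Pow(Add(-862790, Mul(22, Rational(507, 2))), -1) = Pow(Add(-862790, 5577), -1) = Pow(-857213, -1) = Rational(-1, 857213)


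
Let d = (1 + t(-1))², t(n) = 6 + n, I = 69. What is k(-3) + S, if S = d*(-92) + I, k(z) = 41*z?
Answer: -3366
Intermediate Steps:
d = 36 (d = (1 + (6 - 1))² = (1 + 5)² = 6² = 36)
S = -3243 (S = 36*(-92) + 69 = -3312 + 69 = -3243)
k(-3) + S = 41*(-3) - 3243 = -123 - 3243 = -3366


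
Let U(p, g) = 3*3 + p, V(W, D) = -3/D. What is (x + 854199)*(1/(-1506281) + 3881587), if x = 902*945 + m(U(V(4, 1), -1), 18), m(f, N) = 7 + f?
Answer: 9978093585966139492/1506281 ≈ 6.6243e+12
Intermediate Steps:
U(p, g) = 9 + p
x = 852403 (x = 902*945 + (7 + (9 - 3/1)) = 852390 + (7 + (9 - 3*1)) = 852390 + (7 + (9 - 3)) = 852390 + (7 + 6) = 852390 + 13 = 852403)
(x + 854199)*(1/(-1506281) + 3881587) = (852403 + 854199)*(1/(-1506281) + 3881587) = 1706602*(-1/1506281 + 3881587) = 1706602*(5846760747946/1506281) = 9978093585966139492/1506281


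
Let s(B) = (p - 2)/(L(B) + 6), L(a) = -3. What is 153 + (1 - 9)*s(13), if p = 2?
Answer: 153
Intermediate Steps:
s(B) = 0 (s(B) = (2 - 2)/(-3 + 6) = 0/3 = 0*(⅓) = 0)
153 + (1 - 9)*s(13) = 153 + (1 - 9)*0 = 153 - 8*0 = 153 + 0 = 153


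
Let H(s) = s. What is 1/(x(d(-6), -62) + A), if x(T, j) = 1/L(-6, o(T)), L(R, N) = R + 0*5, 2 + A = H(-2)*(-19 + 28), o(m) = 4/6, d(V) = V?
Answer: -6/121 ≈ -0.049587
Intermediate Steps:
o(m) = ⅔ (o(m) = 4*(⅙) = ⅔)
A = -20 (A = -2 - 2*(-19 + 28) = -2 - 2*9 = -2 - 18 = -20)
L(R, N) = R (L(R, N) = R + 0 = R)
x(T, j) = -⅙ (x(T, j) = 1/(-6) = -⅙)
1/(x(d(-6), -62) + A) = 1/(-⅙ - 20) = 1/(-121/6) = -6/121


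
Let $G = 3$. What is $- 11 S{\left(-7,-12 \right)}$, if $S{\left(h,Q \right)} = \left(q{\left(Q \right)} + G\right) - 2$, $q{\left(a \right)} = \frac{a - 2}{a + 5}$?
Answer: $-33$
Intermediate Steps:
$q{\left(a \right)} = \frac{-2 + a}{5 + a}$
$S{\left(h,Q \right)} = 1 + \frac{-2 + Q}{5 + Q}$ ($S{\left(h,Q \right)} = \left(\frac{-2 + Q}{5 + Q} + 3\right) - 2 = \left(3 + \frac{-2 + Q}{5 + Q}\right) - 2 = 1 + \frac{-2 + Q}{5 + Q}$)
$- 11 S{\left(-7,-12 \right)} = - 11 \frac{3 + 2 \left(-12\right)}{5 - 12} = - 11 \frac{3 - 24}{-7} = - 11 \left(\left(- \frac{1}{7}\right) \left(-21\right)\right) = \left(-11\right) 3 = -33$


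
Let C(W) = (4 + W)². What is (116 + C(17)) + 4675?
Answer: 5232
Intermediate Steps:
(116 + C(17)) + 4675 = (116 + (4 + 17)²) + 4675 = (116 + 21²) + 4675 = (116 + 441) + 4675 = 557 + 4675 = 5232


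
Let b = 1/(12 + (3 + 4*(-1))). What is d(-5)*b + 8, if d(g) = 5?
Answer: 93/11 ≈ 8.4545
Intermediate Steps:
b = 1/11 (b = 1/(12 + (3 - 4)) = 1/(12 - 1) = 1/11 ≈ 0.090909)
d(-5)*b + 8 = 5*(1/11) + 8 = 5/11 + 8 = 93/11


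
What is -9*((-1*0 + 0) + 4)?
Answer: -36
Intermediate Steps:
-9*((-1*0 + 0) + 4) = -9*((0 + 0) + 4) = -9*(0 + 4) = -9*4 = -36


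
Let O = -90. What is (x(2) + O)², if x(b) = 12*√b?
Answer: 8388 - 2160*√2 ≈ 5333.3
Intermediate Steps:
(x(2) + O)² = (12*√2 - 90)² = (-90 + 12*√2)²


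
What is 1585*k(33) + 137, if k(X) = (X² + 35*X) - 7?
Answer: 3545782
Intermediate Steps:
k(X) = -7 + X² + 35*X
1585*k(33) + 137 = 1585*(-7 + 33² + 35*33) + 137 = 1585*(-7 + 1089 + 1155) + 137 = 1585*2237 + 137 = 3545645 + 137 = 3545782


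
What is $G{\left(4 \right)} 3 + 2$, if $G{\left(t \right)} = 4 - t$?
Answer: $2$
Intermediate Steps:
$G{\left(4 \right)} 3 + 2 = \left(4 - 4\right) 3 + 2 = 0 \cdot 3 + 2 = 0 + 2 = 2$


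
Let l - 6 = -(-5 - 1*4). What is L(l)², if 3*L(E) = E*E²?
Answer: 1265625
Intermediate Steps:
l = 15 (l = 6 - (-5 - 1*4) = 6 - (-5 - 4) = 6 - 1*(-9) = 6 + 9 = 15)
L(E) = E³/3 (L(E) = (E*E²)/3 = E³/3)
L(l)² = ((⅓)*15³)² = ((⅓)*3375)² = 1125² = 1265625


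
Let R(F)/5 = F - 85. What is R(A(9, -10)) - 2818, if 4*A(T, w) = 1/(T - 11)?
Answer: -25949/8 ≈ -3243.6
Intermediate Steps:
A(T, w) = 1/(4*(-11 + T)) (A(T, w) = 1/(4*(T - 11)) = 1/(4*(-11 + T)))
R(F) = -425 + 5*F (R(F) = 5*(F - 85) = 5*(-85 + F) = -425 + 5*F)
R(A(9, -10)) - 2818 = (-425 + 5*(1/(4*(-11 + 9)))) - 2818 = (-425 + 5*((¼)/(-2))) - 2818 = (-425 + 5*((¼)*(-½))) - 2818 = (-425 + 5*(-⅛)) - 2818 = (-425 - 5/8) - 2818 = -3405/8 - 2818 = -25949/8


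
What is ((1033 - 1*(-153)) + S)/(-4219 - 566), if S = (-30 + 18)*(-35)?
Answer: -146/435 ≈ -0.33563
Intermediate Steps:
S = 420 (S = -12*(-35) = 420)
((1033 - 1*(-153)) + S)/(-4219 - 566) = ((1033 - 1*(-153)) + 420)/(-4219 - 566) = ((1033 + 153) + 420)/(-4785) = (1186 + 420)*(-1/4785) = 1606*(-1/4785) = -146/435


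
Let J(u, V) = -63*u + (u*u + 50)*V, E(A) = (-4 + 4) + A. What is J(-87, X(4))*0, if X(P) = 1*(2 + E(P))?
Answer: 0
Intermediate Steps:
E(A) = A (E(A) = 0 + A = A)
X(P) = 2 + P (X(P) = 1*(2 + P) = 2 + P)
J(u, V) = -63*u + V*(50 + u²) (J(u, V) = -63*u + (u² + 50)*V = -63*u + (50 + u²)*V = -63*u + V*(50 + u²))
J(-87, X(4))*0 = (-63*(-87) + 50*(2 + 4) + (2 + 4)*(-87)²)*0 = (5481 + 50*6 + 6*7569)*0 = (5481 + 300 + 45414)*0 = 51195*0 = 0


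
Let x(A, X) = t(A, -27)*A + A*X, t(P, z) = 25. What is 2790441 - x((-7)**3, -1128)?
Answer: 2412112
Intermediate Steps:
x(A, X) = 25*A + A*X
2790441 - x((-7)**3, -1128) = 2790441 - (-7)**3*(25 - 1128) = 2790441 - (-343)*(-1103) = 2790441 - 1*378329 = 2790441 - 378329 = 2412112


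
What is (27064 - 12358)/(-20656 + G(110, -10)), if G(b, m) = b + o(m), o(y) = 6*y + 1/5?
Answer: -24510/34343 ≈ -0.71368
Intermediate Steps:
o(y) = 1/5 + 6*y (o(y) = 6*y + 1/5 = 1/5 + 6*y)
G(b, m) = 1/5 + b + 6*m (G(b, m) = b + (1/5 + 6*m) = 1/5 + b + 6*m)
(27064 - 12358)/(-20656 + G(110, -10)) = (27064 - 12358)/(-20656 + (1/5 + 110 + 6*(-10))) = 14706/(-20656 + (1/5 + 110 - 60)) = 14706/(-20656 + 251/5) = 14706/(-103029/5) = 14706*(-5/103029) = -24510/34343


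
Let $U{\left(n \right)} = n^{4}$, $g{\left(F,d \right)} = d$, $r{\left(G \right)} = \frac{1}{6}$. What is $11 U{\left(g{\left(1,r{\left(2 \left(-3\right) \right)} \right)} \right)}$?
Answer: $\frac{11}{1296} \approx 0.0084877$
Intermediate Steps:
$r{\left(G \right)} = \frac{1}{6}$
$11 U{\left(g{\left(1,r{\left(2 \left(-3\right) \right)} \right)} \right)} = \frac{11}{1296}$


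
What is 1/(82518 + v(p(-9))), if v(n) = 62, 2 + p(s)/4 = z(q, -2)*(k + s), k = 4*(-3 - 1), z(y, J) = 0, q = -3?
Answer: 1/82580 ≈ 1.2109e-5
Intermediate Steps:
k = -16 (k = 4*(-4) = -16)
p(s) = -8 (p(s) = -8 + 4*(0*(-16 + s)) = -8 + 4*0 = -8 + 0 = -8)
1/(82518 + v(p(-9))) = 1/(82518 + 62) = 1/82580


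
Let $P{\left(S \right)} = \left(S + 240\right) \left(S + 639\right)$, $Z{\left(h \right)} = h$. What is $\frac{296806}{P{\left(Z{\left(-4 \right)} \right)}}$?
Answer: $\frac{148403}{74930} \approx 1.9806$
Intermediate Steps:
$P{\left(S \right)} = \left(240 + S\right) \left(639 + S\right)$
$\frac{296806}{P{\left(Z{\left(-4 \right)} \right)}} = \frac{296806}{153360 + \left(-4\right)^{2} + 879 \left(-4\right)} = \frac{296806}{153360 + 16 - 3516} = \frac{296806}{149860} = 296806 \cdot \frac{1}{149860} = \frac{148403}{74930}$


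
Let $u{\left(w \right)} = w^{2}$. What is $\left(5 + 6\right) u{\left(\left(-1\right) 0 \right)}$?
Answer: $0$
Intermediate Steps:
$\left(5 + 6\right) u{\left(\left(-1\right) 0 \right)} = \left(5 + 6\right) \left(\left(-1\right) 0\right)^{2} = 11 \cdot 0^{2} = 11 \cdot 0 = 0$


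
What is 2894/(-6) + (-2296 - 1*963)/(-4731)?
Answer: -2278660/4731 ≈ -481.64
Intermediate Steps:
2894/(-6) + (-2296 - 1*963)/(-4731) = 2894*(-⅙) + (-2296 - 963)*(-1/4731) = -1447/3 - 3259*(-1/4731) = -1447/3 + 3259/4731 = -2278660/4731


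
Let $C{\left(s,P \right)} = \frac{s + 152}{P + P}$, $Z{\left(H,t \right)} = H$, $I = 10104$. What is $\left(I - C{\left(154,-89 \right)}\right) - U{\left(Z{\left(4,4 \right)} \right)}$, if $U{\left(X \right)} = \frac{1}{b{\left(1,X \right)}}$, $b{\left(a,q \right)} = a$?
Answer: $\frac{899320}{89} \approx 10105.0$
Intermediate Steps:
$U{\left(X \right)} = 1$ ($U{\left(X \right)} = 1^{-1} = 1$)
$C{\left(s,P \right)} = \frac{152 + s}{2 P}$
$\left(I - C{\left(154,-89 \right)}\right) - U{\left(Z{\left(4,4 \right)} \right)} = \left(10104 - \frac{152 + 154}{2 \left(-89\right)}\right) - 1 = \left(10104 - \frac{1}{2} \left(- \frac{1}{89}\right) 306\right) - 1 = \left(10104 - - \frac{153}{89}\right) - 1 = \left(10104 + \frac{153}{89}\right) - 1 = \frac{899409}{89} - 1 = \frac{899320}{89}$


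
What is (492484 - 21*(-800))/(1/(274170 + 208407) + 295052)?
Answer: 245768744868/142385309005 ≈ 1.7261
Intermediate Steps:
(492484 - 21*(-800))/(1/(274170 + 208407) + 295052) = (492484 + 16800)/(1/482577 + 295052) = 509284/(1/482577 + 295052) = 509284/(142385309005/482577) = 509284*(482577/142385309005) = 245768744868/142385309005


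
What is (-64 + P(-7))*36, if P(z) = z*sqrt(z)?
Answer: -2304 - 252*I*sqrt(7) ≈ -2304.0 - 666.73*I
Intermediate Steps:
P(z) = z**(3/2)
(-64 + P(-7))*36 = (-64 + (-7)**(3/2))*36 = (-64 - 7*I*sqrt(7))*36 = -2304 - 252*I*sqrt(7)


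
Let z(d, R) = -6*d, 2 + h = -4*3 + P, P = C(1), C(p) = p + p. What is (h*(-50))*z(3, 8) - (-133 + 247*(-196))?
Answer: 37745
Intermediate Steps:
C(p) = 2*p
P = 2 (P = 2*1 = 2)
h = -12 (h = -2 + (-4*3 + 2) = -2 + (-12 + 2) = -2 - 10 = -12)
(h*(-50))*z(3, 8) - (-133 + 247*(-196)) = (-12*(-50))*(-6*3) - (-133 + 247*(-196)) = 600*(-18) - (-133 - 48412) = -10800 - 1*(-48545) = -10800 + 48545 = 37745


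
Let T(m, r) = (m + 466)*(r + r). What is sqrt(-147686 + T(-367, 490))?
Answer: 7*I*sqrt(1034) ≈ 225.09*I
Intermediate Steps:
T(m, r) = 2*r*(466 + m) (T(m, r) = (466 + m)*(2*r) = 2*r*(466 + m))
sqrt(-147686 + T(-367, 490)) = sqrt(-147686 + 2*490*(466 - 367)) = sqrt(-147686 + 2*490*99) = sqrt(-147686 + 97020) = sqrt(-50666) = 7*I*sqrt(1034)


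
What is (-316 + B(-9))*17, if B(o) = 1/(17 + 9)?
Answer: -139655/26 ≈ -5371.3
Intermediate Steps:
B(o) = 1/26
(-316 + B(-9))*17 = (-316 + 1/26)*17 = -8215/26*17 = -139655/26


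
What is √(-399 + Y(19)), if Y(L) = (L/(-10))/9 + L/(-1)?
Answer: I*√376390/30 ≈ 20.45*I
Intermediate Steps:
Y(L) = -91*L/90 (Y(L) = (L*(-⅒))*(⅑) + L*(-1) = -L/10*(⅑) - L = -L/90 - L = -91*L/90)
√(-399 + Y(19)) = √(-399 - 91/90*19) = √(-399 - 1729/90) = √(-37639/90) = I*√376390/30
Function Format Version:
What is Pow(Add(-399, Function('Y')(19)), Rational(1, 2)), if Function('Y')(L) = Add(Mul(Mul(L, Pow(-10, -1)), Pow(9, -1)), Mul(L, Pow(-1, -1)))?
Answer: Mul(Rational(1, 30), I, Pow(376390, Rational(1, 2))) ≈ Mul(20.450, I)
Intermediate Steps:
Function('Y')(L) = Mul(Rational(-91, 90), L) (Function('Y')(L) = Add(Mul(Mul(L, Rational(-1, 10)), Rational(1, 9)), Mul(L, -1)) = Add(Mul(Mul(Rational(-1, 10), L), Rational(1, 9)), Mul(-1, L)) = Add(Mul(Rational(-1, 90), L), Mul(-1, L)) = Mul(Rational(-91, 90), L))
Pow(Add(-399, Function('Y')(19)), Rational(1, 2)) = Pow(Add(-399, Mul(Rational(-91, 90), 19)), Rational(1, 2)) = Pow(Add(-399, Rational(-1729, 90)), Rational(1, 2)) = Pow(Rational(-37639, 90), Rational(1, 2)) = Mul(Rational(1, 30), I, Pow(376390, Rational(1, 2)))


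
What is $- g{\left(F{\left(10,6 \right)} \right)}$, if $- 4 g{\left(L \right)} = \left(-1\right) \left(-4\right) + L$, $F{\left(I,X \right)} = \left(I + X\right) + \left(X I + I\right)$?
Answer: $\frac{45}{2} \approx 22.5$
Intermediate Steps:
$F{\left(I,X \right)} = X + 2 I + I X$ ($F{\left(I,X \right)} = \left(I + X\right) + \left(I X + I\right) = \left(I + X\right) + \left(I + I X\right) = X + 2 I + I X$)
$g{\left(L \right)} = -1 - \frac{L}{4}$ ($g{\left(L \right)} = - \frac{\left(-1\right) \left(-4\right) + L}{4} = - \frac{4 + L}{4} = -1 - \frac{L}{4}$)
$- g{\left(F{\left(10,6 \right)} \right)} = - (-1 - \frac{6 + 2 \cdot 10 + 10 \cdot 6}{4}) = - (-1 - \frac{6 + 20 + 60}{4}) = - (-1 - \frac{43}{2}) = \left(-1\right) \left(- \frac{45}{2}\right) = \frac{45}{2}$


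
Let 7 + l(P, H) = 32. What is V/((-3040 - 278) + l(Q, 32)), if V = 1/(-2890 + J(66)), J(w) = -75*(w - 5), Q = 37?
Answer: 1/24582245 ≈ 4.0680e-8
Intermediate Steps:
J(w) = 375 - 75*w (J(w) = -75*(-5 + w) = 375 - 75*w)
l(P, H) = 25 (l(P, H) = -7 + 32 = 25)
V = -1/7465 (V = 1/(-2890 + (375 - 75*66)) = 1/(-2890 + (375 - 4950)) = 1/(-2890 - 4575) = 1/(-7465) = -1/7465 ≈ -0.00013396)
V/((-3040 - 278) + l(Q, 32)) = -1/(7465*((-3040 - 278) + 25)) = -1/(7465*(-3318 + 25)) = -1/7465/(-3293) = -1/7465*(-1/3293) = 1/24582245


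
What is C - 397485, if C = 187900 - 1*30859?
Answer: -240444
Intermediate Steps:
C = 157041 (C = 187900 - 30859 = 157041)
C - 397485 = 157041 - 397485 = -240444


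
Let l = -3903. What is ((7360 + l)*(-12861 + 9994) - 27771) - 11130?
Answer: -9950120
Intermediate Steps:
((7360 + l)*(-12861 + 9994) - 27771) - 11130 = ((7360 - 3903)*(-12861 + 9994) - 27771) - 11130 = (3457*(-2867) - 27771) - 11130 = (-9911219 - 27771) - 11130 = -9938990 - 11130 = -9950120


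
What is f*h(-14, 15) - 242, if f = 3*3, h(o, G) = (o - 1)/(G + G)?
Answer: -493/2 ≈ -246.50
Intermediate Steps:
h(o, G) = (-1 + o)/(2*G) (h(o, G) = (-1 + o)/((2*G)) = (-1 + o)*(1/(2*G)) = (-1 + o)/(2*G))
f = 9
f*h(-14, 15) - 242 = 9*((½)*(-1 - 14)/15) - 242 = 9*((½)*(1/15)*(-15)) - 242 = 9*(-½) - 242 = -9/2 - 242 = -493/2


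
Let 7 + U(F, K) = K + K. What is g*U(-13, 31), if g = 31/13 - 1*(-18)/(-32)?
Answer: 20845/208 ≈ 100.22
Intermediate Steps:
g = 379/208 (g = 31*(1/13) + 18*(-1/32) = 31/13 - 9/16 = 379/208 ≈ 1.8221)
U(F, K) = -7 + 2*K (U(F, K) = -7 + (K + K) = -7 + 2*K)
g*U(-13, 31) = 379*(-7 + 2*31)/208 = 379*(-7 + 62)/208 = (379/208)*55 = 20845/208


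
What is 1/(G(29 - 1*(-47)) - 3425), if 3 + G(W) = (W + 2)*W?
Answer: 1/2500 ≈ 0.00040000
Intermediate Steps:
G(W) = -3 + W*(2 + W) (G(W) = -3 + (W + 2)*W = -3 + (2 + W)*W = -3 + W*(2 + W))
1/(G(29 - 1*(-47)) - 3425) = 1/((-3 + (29 - 1*(-47))**2 + 2*(29 - 1*(-47))) - 3425) = 1/((-3 + (29 + 47)**2 + 2*(29 + 47)) - 3425) = 1/((-3 + 76**2 + 2*76) - 3425) = 1/((-3 + 5776 + 152) - 3425) = 1/(5925 - 3425) = 1/2500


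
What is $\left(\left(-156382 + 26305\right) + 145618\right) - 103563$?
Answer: $-88022$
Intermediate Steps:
$\left(\left(-156382 + 26305\right) + 145618\right) - 103563 = \left(-130077 + 145618\right) - 103563 = 15541 - 103563 = -88022$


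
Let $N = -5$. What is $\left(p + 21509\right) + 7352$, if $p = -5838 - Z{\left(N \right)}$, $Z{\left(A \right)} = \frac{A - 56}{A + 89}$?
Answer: $\frac{1933993}{84} \approx 23024.0$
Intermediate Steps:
$Z{\left(A \right)} = \frac{-56 + A}{89 + A}$
$p = - \frac{490331}{84}$ ($p = -5838 - \frac{-56 - 5}{89 - 5} = -5838 - \frac{1}{84} \left(-61\right) = -5838 - - \frac{61}{84} = -5838 + \frac{61}{84} = - \frac{490331}{84} \approx -5837.3$)
$\left(p + 21509\right) + 7352 = \left(- \frac{490331}{84} + 21509\right) + 7352 = \frac{1316425}{84} + 7352 = \frac{1933993}{84}$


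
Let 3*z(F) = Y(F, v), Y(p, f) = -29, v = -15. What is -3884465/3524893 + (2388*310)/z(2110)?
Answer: -7828336019605/102221897 ≈ -76582.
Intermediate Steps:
z(F) = -29/3 (z(F) = (⅓)*(-29) = -29/3)
-3884465/3524893 + (2388*310)/z(2110) = -3884465/3524893 + (2388*310)/(-29/3) = -3884465*1/3524893 + 740280*(-3/29) = -3884465/3524893 - 2220840/29 = -7828336019605/102221897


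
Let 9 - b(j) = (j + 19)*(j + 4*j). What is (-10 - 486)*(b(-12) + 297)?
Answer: -360096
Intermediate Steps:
b(j) = 9 - 5*j*(19 + j) (b(j) = 9 - (j + 19)*(j + 4*j) = 9 - (19 + j)*5*j = 9 - 5*j*(19 + j))
(-10 - 486)*(b(-12) + 297) = (-10 - 486)*((9 - 95*(-12) - 5*(-12)²) + 297) = -496*((9 + 1140 - 5*144) + 297) = -496*((9 + 1140 - 720) + 297) = -496*(429 + 297) = -496*726 = -360096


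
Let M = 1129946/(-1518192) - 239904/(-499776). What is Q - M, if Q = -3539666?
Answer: -6994120701805141/1975926888 ≈ -3.5397e+6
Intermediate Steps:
M = -522134267/1975926888 (M = 1129946*(-1/1518192) - 239904*(-1/499776) = -564973/759096 + 2499/5206 = -522134267/1975926888 ≈ -0.26425)
Q - M = -3539666 - 1*(-522134267/1975926888) = -3539666 + 522134267/1975926888 = -6994120701805141/1975926888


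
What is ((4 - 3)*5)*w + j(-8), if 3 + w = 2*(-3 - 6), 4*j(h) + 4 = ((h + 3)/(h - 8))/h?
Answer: -54277/512 ≈ -106.01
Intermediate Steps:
j(h) = -1 + (3 + h)/(4*h*(-8 + h)) (j(h) = -1 + (((h + 3)/(h - 8))/h)/4 = -1 + (((3 + h)/(-8 + h))/h)/4 = -1 + ((3 + h)/(h*(-8 + h)))/4 = -1 + (3 + h)/(4*h*(-8 + h)))
w = -21 (w = -3 + 2*(-3 - 6) = -3 + 2*(-9) = -3 - 18 = -21)
((4 - 3)*5)*w + j(-8) = ((4 - 3)*5)*(-21) + (¼)*(3 - 4*(-8)² + 33*(-8))/(-8*(-8 - 8)) = (1*5)*(-21) + (¼)*(-⅛)*(3 - 4*64 - 264)/(-16) = 5*(-21) + (¼)*(-⅛)*(-1/16)*(3 - 256 - 264) = -105 + (¼)*(-⅛)*(-1/16)*(-517) = -105 - 517/512 = -54277/512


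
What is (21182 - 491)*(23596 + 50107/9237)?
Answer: 1503589858023/3079 ≈ 4.8834e+8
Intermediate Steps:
(21182 - 491)*(23596 + 50107/9237) = 20691*(23596 + 50107*(1/9237)) = 20691*(23596 + 50107/9237) = 20691*(218006359/9237) = 1503589858023/3079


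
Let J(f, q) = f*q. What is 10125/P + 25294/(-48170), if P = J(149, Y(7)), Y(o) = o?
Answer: 230669804/25120655 ≈ 9.1825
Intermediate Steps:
P = 1043 (P = 149*7 = 1043)
10125/P + 25294/(-48170) = 10125/1043 + 25294/(-48170) = 10125*(1/1043) + 25294*(-1/48170) = 10125/1043 - 12647/24085 = 230669804/25120655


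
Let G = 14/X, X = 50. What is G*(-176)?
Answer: -1232/25 ≈ -49.280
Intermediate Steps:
G = 7/25 (G = 14/50 = 14*(1/50) = 7/25 ≈ 0.28000)
G*(-176) = (7/25)*(-176) = -1232/25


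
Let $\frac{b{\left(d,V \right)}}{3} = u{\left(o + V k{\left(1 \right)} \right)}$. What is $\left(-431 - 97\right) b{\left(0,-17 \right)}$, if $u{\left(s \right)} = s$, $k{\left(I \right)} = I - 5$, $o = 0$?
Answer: $-107712$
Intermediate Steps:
$k{\left(I \right)} = -5 + I$ ($k{\left(I \right)} = I - 5 = -5 + I$)
$b{\left(d,V \right)} = - 12 V$ ($b{\left(d,V \right)} = 3 \left(0 + V \left(-5 + 1\right)\right) = 3 \left(0 + V \left(-4\right)\right) = 3 \left(0 - 4 V\right) = 3 \left(- 4 V\right) = - 12 V$)
$\left(-431 - 97\right) b{\left(0,-17 \right)} = \left(-431 - 97\right) \left(\left(-12\right) \left(-17\right)\right) = \left(-528\right) 204 = -107712$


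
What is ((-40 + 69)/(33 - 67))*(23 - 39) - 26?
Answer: -210/17 ≈ -12.353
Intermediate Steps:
((-40 + 69)/(33 - 67))*(23 - 39) - 26 = (29/(-34))*(-16) - 26 = (29*(-1/34))*(-16) - 26 = -29/34*(-16) - 26 = 232/17 - 26 = -210/17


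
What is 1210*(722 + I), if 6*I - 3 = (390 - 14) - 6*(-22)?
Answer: 2930015/3 ≈ 9.7667e+5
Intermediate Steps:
I = 511/6 (I = ½ + ((390 - 14) - 6*(-22))/6 = ½ + (376 + 132)/6 = ½ + (⅙)*508 = ½ + 254/3 = 511/6 ≈ 85.167)
1210*(722 + I) = 1210*(722 + 511/6) = 1210*(4843/6) = 2930015/3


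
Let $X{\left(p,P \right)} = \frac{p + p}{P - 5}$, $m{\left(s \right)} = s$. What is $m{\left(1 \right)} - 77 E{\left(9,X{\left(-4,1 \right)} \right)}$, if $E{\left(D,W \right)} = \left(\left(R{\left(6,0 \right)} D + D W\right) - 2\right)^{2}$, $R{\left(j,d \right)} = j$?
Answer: $-377299$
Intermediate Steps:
$X{\left(p,P \right)} = \frac{2 p}{-5 + P}$
$E{\left(D,W \right)} = \left(-2 + 6 D + D W\right)^{2}$ ($E{\left(D,W \right)} = \left(\left(6 D + D W\right) - 2\right)^{2} = \left(-2 + 6 D + D W\right)^{2}$)
$m{\left(1 \right)} - 77 E{\left(9,X{\left(-4,1 \right)} \right)} = 1 - 77 \left(-2 + 6 \cdot 9 + 9 \cdot 2 \left(-4\right) \frac{1}{-5 + 1}\right)^{2} = 1 - 77 \left(-2 + 54 + 9 \cdot 2 \left(-4\right) \frac{1}{-4}\right)^{2} = 1 - 77 \left(-2 + 54 + 9 \cdot 2 \left(-4\right) \left(- \frac{1}{4}\right)\right)^{2} = 1 - 77 \left(-2 + 54 + 9 \cdot 2\right)^{2} = 1 - 77 \left(-2 + 54 + 18\right)^{2} = 1 - 77 \cdot 70^{2} = 1 - 377300 = -377299$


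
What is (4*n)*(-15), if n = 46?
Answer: -2760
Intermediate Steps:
(4*n)*(-15) = (4*46)*(-15) = 184*(-15) = -2760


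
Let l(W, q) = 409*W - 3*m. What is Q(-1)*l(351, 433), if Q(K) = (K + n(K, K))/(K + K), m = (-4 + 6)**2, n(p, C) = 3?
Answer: -143547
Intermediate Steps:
m = 4 (m = 2**2 = 4)
Q(K) = (3 + K)/(2*K) (Q(K) = (K + 3)/(K + K) = (3 + K)/((2*K)) = (3 + K)*(1/(2*K)) = (3 + K)/(2*K))
l(W, q) = -12 + 409*W (l(W, q) = 409*W - 3*4 = 409*W - 12 = -12 + 409*W)
Q(-1)*l(351, 433) = ((1/2)*(3 - 1)/(-1))*(-12 + 409*351) = ((1/2)*(-1)*2)*(-12 + 143559) = -1*143547 = -143547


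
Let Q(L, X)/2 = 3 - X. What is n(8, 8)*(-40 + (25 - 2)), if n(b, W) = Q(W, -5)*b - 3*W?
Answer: -1768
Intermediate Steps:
Q(L, X) = 6 - 2*X (Q(L, X) = 2*(3 - X) = 6 - 2*X)
n(b, W) = -3*W + 16*b (n(b, W) = (6 - 2*(-5))*b - 3*W = (6 + 10)*b - 3*W = 16*b - 3*W = -3*W + 16*b)
n(8, 8)*(-40 + (25 - 2)) = (-3*8 + 16*8)*(-40 + (25 - 2)) = (-24 + 128)*(-40 + 23) = 104*(-17) = -1768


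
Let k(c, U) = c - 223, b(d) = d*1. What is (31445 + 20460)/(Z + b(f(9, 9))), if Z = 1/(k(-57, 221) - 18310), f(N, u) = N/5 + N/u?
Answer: 964913950/52051 ≈ 18538.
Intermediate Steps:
f(N, u) = N/5 + N/u (f(N, u) = N*(⅕) + N/u = N/5 + N/u)
b(d) = d
k(c, U) = -223 + c
Z = -1/18590 (Z = 1/((-223 - 57) - 18310) = 1/(-280 - 18310) = 1/(-18590) = -1/18590 ≈ -5.3792e-5)
(31445 + 20460)/(Z + b(f(9, 9))) = (31445 + 20460)/(-1/18590 + ((⅕)*9 + 9/9)) = 51905/(-1/18590 + (9/5 + 9*(⅑))) = 51905/(-1/18590 + (9/5 + 1)) = 51905/(-1/18590 + 14/5) = 51905/(52051/18590) = 51905*(18590/52051) = 964913950/52051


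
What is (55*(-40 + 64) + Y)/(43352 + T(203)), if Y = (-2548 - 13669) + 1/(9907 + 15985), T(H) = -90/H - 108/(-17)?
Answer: -1331095987473/3874171956232 ≈ -0.34358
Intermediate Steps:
T(H) = 108/17 - 90/H (T(H) = -90/H - 108*(-1/17) = -90/H + 108/17 = 108/17 - 90/H)
Y = -419890563/25892 (Y = -16217 + 1/25892 = -419890563/25892 ≈ -16217.)
(55*(-40 + 64) + Y)/(43352 + T(203)) = (55*(-40 + 64) - 419890563/25892)/(43352 + (108/17 - 90/203)) = (55*24 - 419890563/25892)/(43352 + (108/17 - 90*1/203)) = (1320 - 419890563/25892)/(43352 + (108/17 - 90/203)) = -385713123/(25892*(43352 + 20394/3451)) = -385713123/(25892*149628146/3451) = -385713123/25892*3451/149628146 = -1331095987473/3874171956232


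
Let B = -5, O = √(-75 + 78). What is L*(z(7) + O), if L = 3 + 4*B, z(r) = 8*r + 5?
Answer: -1037 - 17*√3 ≈ -1066.4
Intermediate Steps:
O = √3 ≈ 1.7320
z(r) = 5 + 8*r
L = -17 (L = 3 + 4*(-5) = 3 - 20 = -17)
L*(z(7) + O) = -17*((5 + 8*7) + √3) = -17*((5 + 56) + √3) = -17*(61 + √3) = -1037 - 17*√3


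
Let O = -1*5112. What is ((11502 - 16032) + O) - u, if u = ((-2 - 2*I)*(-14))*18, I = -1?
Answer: -9642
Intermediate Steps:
u = 0 (u = ((-2 - 2*(-1))*(-14))*18 = ((-2 + 2)*(-14))*18 = (0*(-14))*18 = 0*18 = 0)
O = -5112
((11502 - 16032) + O) - u = ((11502 - 16032) - 5112) - 1*0 = (-4530 - 5112) + 0 = -9642 + 0 = -9642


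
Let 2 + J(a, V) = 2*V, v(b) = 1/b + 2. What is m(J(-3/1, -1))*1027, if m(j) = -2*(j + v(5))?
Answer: 18486/5 ≈ 3697.2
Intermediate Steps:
v(b) = 2 + 1/b
J(a, V) = -2 + 2*V
m(j) = -22/5 - 2*j (m(j) = -2*(j + (2 + 1/5)) = -2*(j + (2 + ⅕)) = -2*(j + 11/5) = -2*(11/5 + j) = -22/5 - 2*j)
m(J(-3/1, -1))*1027 = (-22/5 - 2*(-2 + 2*(-1)))*1027 = (-22/5 - 2*(-2 - 2))*1027 = (-22/5 - 2*(-4))*1027 = (-22/5 + 8)*1027 = (18/5)*1027 = 18486/5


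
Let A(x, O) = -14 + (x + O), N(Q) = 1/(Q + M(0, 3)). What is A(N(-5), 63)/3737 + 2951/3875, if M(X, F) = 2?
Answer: 33649411/43442625 ≈ 0.77457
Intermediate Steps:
N(Q) = 1/(2 + Q) (N(Q) = 1/(Q + 2) = 1/(2 + Q))
A(x, O) = -14 + O + x (A(x, O) = -14 + (O + x) = -14 + O + x)
A(N(-5), 63)/3737 + 2951/3875 = (-14 + 63 + 1/(2 - 5))/3737 + 2951/3875 = (-14 + 63 + 1/(-3))*(1/3737) + 2951*(1/3875) = (-14 + 63 - 1/3)*(1/3737) + 2951/3875 = (146/3)*(1/3737) + 2951/3875 = 146/11211 + 2951/3875 = 33649411/43442625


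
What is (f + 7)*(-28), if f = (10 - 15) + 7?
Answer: -252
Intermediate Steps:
f = 2 (f = -5 + 7 = 2)
(f + 7)*(-28) = (2 + 7)*(-28) = 9*(-28) = -252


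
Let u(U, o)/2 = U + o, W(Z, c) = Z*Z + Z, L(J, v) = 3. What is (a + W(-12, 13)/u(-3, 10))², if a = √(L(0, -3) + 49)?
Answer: 6904/49 + 264*√13/7 ≈ 276.88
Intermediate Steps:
W(Z, c) = Z + Z² (W(Z, c) = Z² + Z = Z + Z²)
u(U, o) = 2*U + 2*o (u(U, o) = 2*(U + o) = 2*U + 2*o)
a = 2*√13 (a = √(3 + 49) = √52 = 2*√13 ≈ 7.2111)
(a + W(-12, 13)/u(-3, 10))² = (2*√13 + (-12*(1 - 12))/(2*(-3) + 2*10))² = (2*√13 + (-12*(-11))/(-6 + 20))² = (2*√13 + 132/14)² = (2*√13 + 132*(1/14))² = (2*√13 + 66/7)² = (66/7 + 2*√13)²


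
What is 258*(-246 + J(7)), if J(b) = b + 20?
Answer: -56502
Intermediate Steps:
J(b) = 20 + b
258*(-246 + J(7)) = 258*(-246 + (20 + 7)) = 258*(-246 + 27) = 258*(-219) = -56502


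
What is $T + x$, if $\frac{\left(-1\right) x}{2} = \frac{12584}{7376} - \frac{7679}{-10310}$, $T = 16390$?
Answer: $\frac{38938448616}{2376455} \approx 16385.0$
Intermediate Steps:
$x = - \frac{11648834}{2376455}$ ($x = - 2 \left(\frac{12584}{7376} - \frac{7679}{-10310}\right) = - 2 \left(12584 \cdot \frac{1}{7376} - - \frac{7679}{10310}\right) = - 2 \left(\frac{1573}{922} + \frac{7679}{10310}\right) = \left(-2\right) \frac{5824417}{2376455} = - \frac{11648834}{2376455} \approx -4.9018$)
$T + x = 16390 - \frac{11648834}{2376455} = \frac{38938448616}{2376455}$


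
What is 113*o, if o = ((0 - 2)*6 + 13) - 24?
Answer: -2599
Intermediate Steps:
o = -23 (o = (-2*6 + 13) - 24 = (-12 + 13) - 24 = 1 - 24 = -23)
113*o = 113*(-23) = -2599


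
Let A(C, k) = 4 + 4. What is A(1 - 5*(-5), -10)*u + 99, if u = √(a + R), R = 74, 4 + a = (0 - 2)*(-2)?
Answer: 99 + 8*√74 ≈ 167.82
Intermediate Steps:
a = 0 (a = -4 + (0 - 2)*(-2) = -4 - 2*(-2) = -4 + 4 = 0)
u = √74 (u = √(0 + 74) = √74 ≈ 8.6023)
A(C, k) = 8
A(1 - 5*(-5), -10)*u + 99 = 8*√74 + 99 = 99 + 8*√74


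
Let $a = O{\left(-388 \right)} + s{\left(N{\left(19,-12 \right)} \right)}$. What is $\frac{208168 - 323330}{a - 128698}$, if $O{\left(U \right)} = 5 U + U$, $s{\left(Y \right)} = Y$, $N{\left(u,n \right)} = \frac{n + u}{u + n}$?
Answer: $\frac{115162}{131025} \approx 0.87893$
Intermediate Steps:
$N{\left(u,n \right)} = 1$ ($N{\left(u,n \right)} = \frac{n + u}{n + u} = 1$)
$O{\left(U \right)} = 6 U$
$a = -2327$ ($a = 6 \left(-388\right) + 1 = -2328 + 1 = -2327$)
$\frac{208168 - 323330}{a - 128698} = \frac{208168 - 323330}{-2327 - 128698} = - \frac{115162}{-131025} = \left(-115162\right) \left(- \frac{1}{131025}\right) = \frac{115162}{131025}$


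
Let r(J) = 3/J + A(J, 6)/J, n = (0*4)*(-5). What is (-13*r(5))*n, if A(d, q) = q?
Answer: 0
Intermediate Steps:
n = 0 (n = 0*(-5) = 0)
r(J) = 9/J (r(J) = 3/J + 6/J = 9/J)
(-13*r(5))*n = -117/5*0 = 0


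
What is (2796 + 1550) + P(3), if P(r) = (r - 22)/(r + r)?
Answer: 26057/6 ≈ 4342.8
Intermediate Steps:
P(r) = (-22 + r)/(2*r) (P(r) = (-22 + r)/((2*r)) = (-22 + r)*(1/(2*r)) = (-22 + r)/(2*r))
(2796 + 1550) + P(3) = (2796 + 1550) + (1/2)*(-22 + 3)/3 = 4346 + (1/2)*(1/3)*(-19) = 4346 - 19/6 = 26057/6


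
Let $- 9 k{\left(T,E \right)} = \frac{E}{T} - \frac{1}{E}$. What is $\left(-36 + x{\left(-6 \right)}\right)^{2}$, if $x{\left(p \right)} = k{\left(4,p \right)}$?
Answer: $\frac{937024}{729} \approx 1285.4$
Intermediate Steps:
$k{\left(T,E \right)} = \frac{1}{9 E} - \frac{E}{9 T}$ ($k{\left(T,E \right)} = - \frac{\frac{E}{T} - \frac{1}{E}}{9} = - \frac{- \frac{1}{E} + \frac{E}{T}}{9} = \frac{1}{9 E} - \frac{E}{9 T}$)
$x{\left(p \right)} = \frac{4 - p^{2}}{36 p}$ ($x{\left(p \right)} = \frac{4 - p^{2}}{9 p 4} = \frac{1}{9} \frac{1}{p} \frac{1}{4} \left(4 - p^{2}\right) = \frac{4 - p^{2}}{36 p}$)
$\left(-36 + x{\left(-6 \right)}\right)^{2} = \left(-36 + \frac{4 - \left(-6\right)^{2}}{36 \left(-6\right)}\right)^{2} = \left(-36 + \frac{1}{36} \left(- \frac{1}{6}\right) \left(4 - 36\right)\right)^{2} = \left(-36 + \frac{1}{36} \left(- \frac{1}{6}\right) \left(-32\right)\right)^{2} = \left(-36 + \frac{4}{27}\right)^{2} = \left(- \frac{968}{27}\right)^{2} = \frac{937024}{729}$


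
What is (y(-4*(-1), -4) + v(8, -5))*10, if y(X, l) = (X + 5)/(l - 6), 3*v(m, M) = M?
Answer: -77/3 ≈ -25.667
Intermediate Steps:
v(m, M) = M/3
y(X, l) = (5 + X)/(-6 + l)
(y(-4*(-1), -4) + v(8, -5))*10 = ((5 - 4*(-1))/(-6 - 4) + (1/3)*(-5))*10 = ((5 + 4)/(-10) - 5/3)*10 = (-1/10*9 - 5/3)*10 = (-9/10 - 5/3)*10 = -77/30*10 = -77/3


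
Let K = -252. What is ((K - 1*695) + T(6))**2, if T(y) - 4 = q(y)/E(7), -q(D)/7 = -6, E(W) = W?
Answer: 877969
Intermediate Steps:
q(D) = 42 (q(D) = -7*(-6) = 42)
T(y) = 10 (T(y) = 4 + 42/7 = 4 + 42*(1/7) = 4 + 6 = 10)
((K - 1*695) + T(6))**2 = ((-252 - 1*695) + 10)**2 = ((-252 - 695) + 10)**2 = (-947 + 10)**2 = (-937)**2 = 877969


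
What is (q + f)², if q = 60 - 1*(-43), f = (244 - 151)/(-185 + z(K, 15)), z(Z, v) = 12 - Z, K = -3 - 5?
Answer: 31741956/3025 ≈ 10493.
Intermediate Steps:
K = -8
f = -31/55 (f = (244 - 151)/(-185 + (12 - 1*(-8))) = 93/(-185 + (12 + 8)) = 93/(-185 + 20) = 93/(-165) = 93*(-1/165) = -31/55 ≈ -0.56364)
q = 103 (q = 60 + 43 = 103)
(q + f)² = (103 - 31/55)² = (5634/55)² = 31741956/3025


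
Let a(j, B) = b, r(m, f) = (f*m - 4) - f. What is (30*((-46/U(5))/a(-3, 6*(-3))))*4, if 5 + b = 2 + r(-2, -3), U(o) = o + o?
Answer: -276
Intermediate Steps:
U(o) = 2*o
r(m, f) = -4 - f + f*m (r(m, f) = (-4 + f*m) - f = -4 - f + f*m)
b = 2 (b = -5 + (2 + (-4 - 1*(-3) - 3*(-2))) = -5 + (2 + (-4 + 3 + 6)) = -5 + (2 + 5) = -5 + 7 = 2)
a(j, B) = 2
(30*((-46/U(5))/a(-3, 6*(-3))))*4 = (30*(-46/(2*5)/2))*4 = (30*(-46/10*(½)))*4 = (30*(-46*⅒*(½)))*4 = (30*(-23/5*½))*4 = (30*(-23/10))*4 = -69*4 = -276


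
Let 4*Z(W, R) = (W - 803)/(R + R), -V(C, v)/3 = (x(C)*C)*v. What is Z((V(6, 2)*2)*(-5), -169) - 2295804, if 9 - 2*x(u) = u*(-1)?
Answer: -3103928905/1352 ≈ -2.2958e+6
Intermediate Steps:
x(u) = 9/2 + u/2 (x(u) = 9/2 - u*(-1)/2 = 9/2 - (-1)*u/2 = 9/2 + u/2)
V(C, v) = -3*C*v*(9/2 + C/2) (V(C, v) = -3*(9/2 + C/2)*C*v = -3*C*(9/2 + C/2)*v = -3*C*v*(9/2 + C/2))
Z(W, R) = (-803 + W)/(8*R) (Z(W, R) = ((W - 803)/(R + R))/4 = ((-803 + W)/((2*R)))/4 = ((-803 + W)*(1/(2*R)))/4 = ((-803 + W)/(2*R))/4 = (-803 + W)/(8*R))
Z((V(6, 2)*2)*(-5), -169) - 2295804 = (⅛)*(-803 + (-3/2*6*2*(9 + 6)*2)*(-5))/(-169) - 2295804 = (⅛)*(-1/169)*(-803 + (-3/2*6*2*15*2)*(-5)) - 2295804 = (⅛)*(-1/169)*(-803 - 270*2*(-5)) - 2295804 = (⅛)*(-1/169)*(-803 - 540*(-5)) - 2295804 = (⅛)*(-1/169)*(-803 + 2700) - 2295804 = (⅛)*(-1/169)*1897 - 2295804 = -1897/1352 - 2295804 = -3103928905/1352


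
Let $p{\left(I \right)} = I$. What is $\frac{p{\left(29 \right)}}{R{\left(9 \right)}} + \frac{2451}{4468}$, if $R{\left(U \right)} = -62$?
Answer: $\frac{11195}{138508} \approx 0.080826$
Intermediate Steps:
$\frac{p{\left(29 \right)}}{R{\left(9 \right)}} + \frac{2451}{4468} = \frac{29}{-62} + \frac{2451}{4468} = 29 \left(- \frac{1}{62}\right) + 2451 \cdot \frac{1}{4468} = - \frac{29}{62} + \frac{2451}{4468} = \frac{11195}{138508}$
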